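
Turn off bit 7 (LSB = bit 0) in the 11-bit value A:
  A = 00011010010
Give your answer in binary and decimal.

Mask = ~(1 << 7) = 11101111111
Bit 7 of A is 1, so AND-ing with the mask clears it to 0.
  00011010010
& 11101111111
-------------
  00001010010

Answer: 00001010010 (82)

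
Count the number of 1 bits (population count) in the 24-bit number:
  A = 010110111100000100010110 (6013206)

010110111100000100010110
1-bits at positions (from bit 0 = LSB): 1, 2, 4, 8, 14, 15, 16, 17, 19, 20, 22
Count = 11

Answer: 11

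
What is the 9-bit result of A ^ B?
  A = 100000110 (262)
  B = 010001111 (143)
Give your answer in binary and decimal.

Apply ^ to each column (1 where bits differ):
  100000110
^ 010001111
-----------
  110001001

Answer: 110001001 (393)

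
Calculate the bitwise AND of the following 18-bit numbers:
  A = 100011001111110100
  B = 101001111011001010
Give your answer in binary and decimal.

Apply & to each column (1 only where both bits are 1):
  100011001111110100
& 101001111011001010
--------------------
  100001001011000000

Answer: 100001001011000000 (135872)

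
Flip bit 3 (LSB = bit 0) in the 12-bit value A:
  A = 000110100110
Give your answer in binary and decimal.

Mask = 1 << 3 = 000000001000
Bit 3 of A is 0; XOR with the mask flips it to 1.
  000110100110
^ 000000001000
--------------
  000110101110

Answer: 000110101110 (430)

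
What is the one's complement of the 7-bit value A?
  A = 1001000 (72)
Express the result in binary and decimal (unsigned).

Flip each bit (0->1, 1->0):
  1001000
  0110111

Answer: 0110111 (55)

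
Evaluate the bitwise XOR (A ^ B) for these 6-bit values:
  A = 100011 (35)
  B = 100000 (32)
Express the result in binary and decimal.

Apply ^ to each column (1 where bits differ):
  100011
^ 100000
--------
  000011

Answer: 000011 (3)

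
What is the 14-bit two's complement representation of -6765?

1. Binary of +6765:  01101001101101
2. Invert bits:     10010110010010
3. Add 1:           10010110010011

Answer: 10010110010011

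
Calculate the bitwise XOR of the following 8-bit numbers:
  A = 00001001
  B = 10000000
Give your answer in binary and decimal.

Apply ^ to each column (1 where bits differ):
  00001001
^ 10000000
----------
  10001001

Answer: 10001001 (137)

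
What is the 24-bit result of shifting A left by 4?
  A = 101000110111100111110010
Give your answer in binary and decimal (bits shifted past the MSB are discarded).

Shift left by 4: drop the top 4 bit(s), append 4 zero(s) on the right.
  101000110111100111110010  ->  discard [1010], keep [00110111100111110010], append 0000
= 001101111001111100100000

Answer: 001101111001111100100000 (3645216)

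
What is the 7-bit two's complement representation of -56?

1. Binary of +56:  0111000
2. Invert bits:     1000111
3. Add 1:           1001000

Answer: 1001000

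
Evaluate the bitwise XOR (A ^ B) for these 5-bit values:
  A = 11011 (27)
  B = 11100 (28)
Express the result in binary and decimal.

Apply ^ to each column (1 where bits differ):
  11011
^ 11100
-------
  00111

Answer: 00111 (7)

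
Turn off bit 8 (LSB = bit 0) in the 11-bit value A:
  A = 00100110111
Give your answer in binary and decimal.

Mask = ~(1 << 8) = 11011111111
Bit 8 of A is 1, so AND-ing with the mask clears it to 0.
  00100110111
& 11011111111
-------------
  00000110111

Answer: 00000110111 (55)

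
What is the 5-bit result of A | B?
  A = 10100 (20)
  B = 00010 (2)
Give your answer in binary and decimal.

Apply | to each column (1 where either bit is 1):
  10100
| 00010
-------
  10110

Answer: 10110 (22)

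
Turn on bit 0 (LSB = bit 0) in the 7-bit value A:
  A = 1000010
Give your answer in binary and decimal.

Mask = 1 << 0 = 0000001
Bit 0 of A is 0, so OR-ing with the mask flips it to 1.
  1000010
| 0000001
---------
  1000011

Answer: 1000011 (67)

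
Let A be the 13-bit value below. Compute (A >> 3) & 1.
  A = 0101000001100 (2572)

Bit 3 is the 4th from the right.
  0101000001100
           ^
That bit is 1.

Answer: 1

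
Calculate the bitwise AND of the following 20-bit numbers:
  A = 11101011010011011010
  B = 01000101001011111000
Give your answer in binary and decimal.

Apply & to each column (1 only where both bits are 1):
  11101011010011011010
& 01000101001011111000
----------------------
  01000001000011011000

Answer: 01000001000011011000 (266456)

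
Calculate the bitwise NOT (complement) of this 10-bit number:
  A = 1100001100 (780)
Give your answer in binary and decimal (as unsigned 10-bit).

Flip each bit (0->1, 1->0):
  1100001100
  0011110011

Answer: 0011110011 (243)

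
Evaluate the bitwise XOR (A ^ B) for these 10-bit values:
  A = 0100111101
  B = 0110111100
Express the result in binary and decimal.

Apply ^ to each column (1 where bits differ):
  0100111101
^ 0110111100
------------
  0010000001

Answer: 0010000001 (129)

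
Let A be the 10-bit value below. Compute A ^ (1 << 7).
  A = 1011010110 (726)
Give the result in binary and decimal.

Mask = 1 << 7 = 0010000000
Bit 7 of A is 1; XOR with the mask flips it to 0.
  1011010110
^ 0010000000
------------
  1001010110

Answer: 1001010110 (598)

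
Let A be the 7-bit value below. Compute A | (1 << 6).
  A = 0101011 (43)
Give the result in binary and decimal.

Mask = 1 << 6 = 1000000
Bit 6 of A is 0, so OR-ing with the mask flips it to 1.
  0101011
| 1000000
---------
  1101011

Answer: 1101011 (107)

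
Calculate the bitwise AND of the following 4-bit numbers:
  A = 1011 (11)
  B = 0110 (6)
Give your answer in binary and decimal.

Apply & to each column (1 only where both bits are 1):
  1011
& 0110
------
  0010

Answer: 0010 (2)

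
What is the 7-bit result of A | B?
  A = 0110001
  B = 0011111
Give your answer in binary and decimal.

Apply | to each column (1 where either bit is 1):
  0110001
| 0011111
---------
  0111111

Answer: 0111111 (63)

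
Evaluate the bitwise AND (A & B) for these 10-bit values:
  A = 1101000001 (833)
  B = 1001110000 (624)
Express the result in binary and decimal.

Apply & to each column (1 only where both bits are 1):
  1101000001
& 1001110000
------------
  1001000000

Answer: 1001000000 (576)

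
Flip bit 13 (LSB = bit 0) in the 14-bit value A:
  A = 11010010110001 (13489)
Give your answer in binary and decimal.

Mask = 1 << 13 = 10000000000000
Bit 13 of A is 1; XOR with the mask flips it to 0.
  11010010110001
^ 10000000000000
----------------
  01010010110001

Answer: 01010010110001 (5297)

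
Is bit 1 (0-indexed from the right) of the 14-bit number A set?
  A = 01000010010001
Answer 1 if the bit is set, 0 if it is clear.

Bit 1 is the 2nd from the right.
  01000010010001
              ^
That bit is 0.

Answer: 0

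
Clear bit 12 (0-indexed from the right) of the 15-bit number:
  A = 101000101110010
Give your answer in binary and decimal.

Mask = ~(1 << 12) = 110111111111111
Bit 12 of A is 1, so AND-ing with the mask clears it to 0.
  101000101110010
& 110111111111111
-----------------
  100000101110010

Answer: 100000101110010 (16754)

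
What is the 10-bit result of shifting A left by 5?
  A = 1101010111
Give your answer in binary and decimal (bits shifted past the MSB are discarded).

Shift left by 5: drop the top 5 bit(s), append 5 zero(s) on the right.
  1101010111  ->  discard [11010], keep [10111], append 00000
= 1011100000

Answer: 1011100000 (736)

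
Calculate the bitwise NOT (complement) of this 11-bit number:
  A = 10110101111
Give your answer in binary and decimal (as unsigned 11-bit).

Flip each bit (0->1, 1->0):
  10110101111
  01001010000

Answer: 01001010000 (592)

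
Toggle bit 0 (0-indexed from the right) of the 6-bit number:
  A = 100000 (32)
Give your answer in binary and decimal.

Mask = 1 << 0 = 000001
Bit 0 of A is 0; XOR with the mask flips it to 1.
  100000
^ 000001
--------
  100001

Answer: 100001 (33)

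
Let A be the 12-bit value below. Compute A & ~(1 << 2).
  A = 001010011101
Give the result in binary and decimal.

Mask = ~(1 << 2) = 111111111011
Bit 2 of A is 1, so AND-ing with the mask clears it to 0.
  001010011101
& 111111111011
--------------
  001010011001

Answer: 001010011001 (665)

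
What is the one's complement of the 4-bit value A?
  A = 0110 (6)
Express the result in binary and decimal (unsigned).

Flip each bit (0->1, 1->0):
  0110
  1001

Answer: 1001 (9)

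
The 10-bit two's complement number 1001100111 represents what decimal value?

MSB is 1, so the value is negative. Find the magnitude:
1. Invert bits:  0110011000
2. Add 1:        0110011001  = 409
3. Apply sign:   -409

Answer: -409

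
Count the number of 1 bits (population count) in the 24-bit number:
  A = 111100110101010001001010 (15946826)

111100110101010001001010
1-bits at positions (from bit 0 = LSB): 1, 3, 6, 10, 12, 14, 16, 17, 20, 21, 22, 23
Count = 12

Answer: 12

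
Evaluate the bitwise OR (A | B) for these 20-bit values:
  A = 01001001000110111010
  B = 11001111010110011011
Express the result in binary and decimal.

Apply | to each column (1 where either bit is 1):
  01001001000110111010
| 11001111010110011011
----------------------
  11001111010110111011

Answer: 11001111010110111011 (849339)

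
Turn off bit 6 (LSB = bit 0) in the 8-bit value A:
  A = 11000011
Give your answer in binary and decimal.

Mask = ~(1 << 6) = 10111111
Bit 6 of A is 1, so AND-ing with the mask clears it to 0.
  11000011
& 10111111
----------
  10000011

Answer: 10000011 (131)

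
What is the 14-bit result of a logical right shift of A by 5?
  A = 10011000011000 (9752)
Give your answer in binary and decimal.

Logical shift right by 5: drop the bottom 5 bit(s), prepend 5 zero(s) on the left.
  10011000011000  ->  keep [100110000], discard [11000], prepend 00000
= 00000100110000

Answer: 00000100110000 (304)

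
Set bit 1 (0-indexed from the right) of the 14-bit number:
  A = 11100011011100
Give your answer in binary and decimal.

Mask = 1 << 1 = 00000000000010
Bit 1 of A is 0, so OR-ing with the mask flips it to 1.
  11100011011100
| 00000000000010
----------------
  11100011011110

Answer: 11100011011110 (14558)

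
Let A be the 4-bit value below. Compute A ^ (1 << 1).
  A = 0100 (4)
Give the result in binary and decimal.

Mask = 1 << 1 = 0010
Bit 1 of A is 0; XOR with the mask flips it to 1.
  0100
^ 0010
------
  0110

Answer: 0110 (6)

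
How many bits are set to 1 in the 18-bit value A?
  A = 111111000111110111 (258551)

111111000111110111
1-bits at positions (from bit 0 = LSB): 0, 1, 2, 4, 5, 6, 7, 8, 12, 13, 14, 15, 16, 17
Count = 14

Answer: 14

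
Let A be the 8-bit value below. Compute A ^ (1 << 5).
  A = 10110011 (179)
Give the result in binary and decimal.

Mask = 1 << 5 = 00100000
Bit 5 of A is 1; XOR with the mask flips it to 0.
  10110011
^ 00100000
----------
  10010011

Answer: 10010011 (147)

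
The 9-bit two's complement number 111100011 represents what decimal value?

MSB is 1, so the value is negative. Find the magnitude:
1. Invert bits:  000011100
2. Add 1:        000011101  = 29
3. Apply sign:   -29

Answer: -29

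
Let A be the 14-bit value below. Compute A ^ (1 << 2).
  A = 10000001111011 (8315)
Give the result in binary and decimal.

Mask = 1 << 2 = 00000000000100
Bit 2 of A is 0; XOR with the mask flips it to 1.
  10000001111011
^ 00000000000100
----------------
  10000001111111

Answer: 10000001111111 (8319)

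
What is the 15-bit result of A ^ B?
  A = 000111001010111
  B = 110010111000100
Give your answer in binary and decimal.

Apply ^ to each column (1 where bits differ):
  000111001010111
^ 110010111000100
-----------------
  110101110010011

Answer: 110101110010011 (27539)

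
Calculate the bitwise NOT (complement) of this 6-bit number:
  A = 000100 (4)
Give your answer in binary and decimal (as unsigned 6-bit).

Flip each bit (0->1, 1->0):
  000100
  111011

Answer: 111011 (59)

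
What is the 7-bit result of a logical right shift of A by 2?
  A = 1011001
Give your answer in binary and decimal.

Logical shift right by 2: drop the bottom 2 bit(s), prepend 2 zero(s) on the left.
  1011001  ->  keep [10110], discard [01], prepend 00
= 0010110

Answer: 0010110 (22)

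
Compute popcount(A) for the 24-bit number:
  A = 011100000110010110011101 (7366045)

011100000110010110011101
1-bits at positions (from bit 0 = LSB): 0, 2, 3, 4, 7, 8, 10, 13, 14, 20, 21, 22
Count = 12

Answer: 12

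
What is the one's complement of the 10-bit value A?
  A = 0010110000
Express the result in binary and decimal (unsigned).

Flip each bit (0->1, 1->0):
  0010110000
  1101001111

Answer: 1101001111 (847)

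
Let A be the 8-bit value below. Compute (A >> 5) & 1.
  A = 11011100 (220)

Bit 5 is the 6th from the right.
  11011100
    ^
That bit is 0.

Answer: 0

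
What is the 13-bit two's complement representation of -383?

1. Binary of +383:  0000101111111
2. Invert bits:     1111010000000
3. Add 1:           1111010000001

Answer: 1111010000001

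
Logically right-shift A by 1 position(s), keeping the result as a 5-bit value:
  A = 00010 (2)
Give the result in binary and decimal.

Logical shift right by 1: drop the bottom 1 bit(s), prepend 1 zero(s) on the left.
  00010  ->  keep [0001], discard [0], prepend 0
= 00001

Answer: 00001 (1)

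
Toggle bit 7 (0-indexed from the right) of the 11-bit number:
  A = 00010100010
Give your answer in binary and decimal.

Mask = 1 << 7 = 00010000000
Bit 7 of A is 1; XOR with the mask flips it to 0.
  00010100010
^ 00010000000
-------------
  00000100010

Answer: 00000100010 (34)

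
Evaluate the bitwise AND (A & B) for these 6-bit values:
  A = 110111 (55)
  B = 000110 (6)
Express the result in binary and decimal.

Apply & to each column (1 only where both bits are 1):
  110111
& 000110
--------
  000110

Answer: 000110 (6)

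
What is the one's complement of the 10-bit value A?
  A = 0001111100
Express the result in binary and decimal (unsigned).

Flip each bit (0->1, 1->0):
  0001111100
  1110000011

Answer: 1110000011 (899)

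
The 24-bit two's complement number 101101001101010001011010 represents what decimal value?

MSB is 1, so the value is negative. Find the magnitude:
1. Invert bits:  010010110010101110100101
2. Add 1:        010010110010101110100110  = 4926374
3. Apply sign:   -4926374

Answer: -4926374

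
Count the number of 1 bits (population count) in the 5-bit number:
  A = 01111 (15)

01111
1-bits at positions (from bit 0 = LSB): 0, 1, 2, 3
Count = 4

Answer: 4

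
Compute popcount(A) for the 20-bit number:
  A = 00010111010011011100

00010111010011011100
1-bits at positions (from bit 0 = LSB): 2, 3, 4, 6, 7, 10, 12, 13, 14, 16
Count = 10

Answer: 10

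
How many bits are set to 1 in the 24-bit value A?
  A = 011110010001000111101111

011110010001000111101111
1-bits at positions (from bit 0 = LSB): 0, 1, 2, 3, 5, 6, 7, 8, 12, 16, 19, 20, 21, 22
Count = 14

Answer: 14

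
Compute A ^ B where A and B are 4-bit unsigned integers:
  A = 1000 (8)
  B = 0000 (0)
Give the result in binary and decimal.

Apply ^ to each column (1 where bits differ):
  1000
^ 0000
------
  1000

Answer: 1000 (8)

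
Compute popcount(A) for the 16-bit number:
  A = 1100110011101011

1100110011101011
1-bits at positions (from bit 0 = LSB): 0, 1, 3, 5, 6, 7, 10, 11, 14, 15
Count = 10

Answer: 10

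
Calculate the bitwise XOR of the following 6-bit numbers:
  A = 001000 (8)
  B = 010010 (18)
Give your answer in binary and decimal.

Apply ^ to each column (1 where bits differ):
  001000
^ 010010
--------
  011010

Answer: 011010 (26)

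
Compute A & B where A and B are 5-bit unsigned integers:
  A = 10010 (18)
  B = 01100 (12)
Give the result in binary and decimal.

Apply & to each column (1 only where both bits are 1):
  10010
& 01100
-------
  00000

Answer: 00000 (0)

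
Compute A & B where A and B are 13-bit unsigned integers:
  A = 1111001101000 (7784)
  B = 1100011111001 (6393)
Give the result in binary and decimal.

Apply & to each column (1 only where both bits are 1):
  1111001101000
& 1100011111001
---------------
  1100001101000

Answer: 1100001101000 (6248)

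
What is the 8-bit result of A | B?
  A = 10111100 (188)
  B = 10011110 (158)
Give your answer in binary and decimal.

Apply | to each column (1 where either bit is 1):
  10111100
| 10011110
----------
  10111110

Answer: 10111110 (190)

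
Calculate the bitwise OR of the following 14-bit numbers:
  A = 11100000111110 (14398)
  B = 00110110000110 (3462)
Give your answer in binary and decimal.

Apply | to each column (1 where either bit is 1):
  11100000111110
| 00110110000110
----------------
  11110110111110

Answer: 11110110111110 (15806)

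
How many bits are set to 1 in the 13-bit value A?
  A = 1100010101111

1100010101111
1-bits at positions (from bit 0 = LSB): 0, 1, 2, 3, 5, 7, 11, 12
Count = 8

Answer: 8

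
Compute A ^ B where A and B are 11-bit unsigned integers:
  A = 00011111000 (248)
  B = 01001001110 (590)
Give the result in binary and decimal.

Apply ^ to each column (1 where bits differ):
  00011111000
^ 01001001110
-------------
  01010110110

Answer: 01010110110 (694)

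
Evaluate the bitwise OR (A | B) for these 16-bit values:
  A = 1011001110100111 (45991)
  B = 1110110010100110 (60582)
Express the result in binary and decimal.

Apply | to each column (1 where either bit is 1):
  1011001110100111
| 1110110010100110
------------------
  1111111110100111

Answer: 1111111110100111 (65447)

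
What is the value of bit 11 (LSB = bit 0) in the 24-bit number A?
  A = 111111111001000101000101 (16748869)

Bit 11 is the 12th from the right.
  111111111001000101000101
              ^
That bit is 0.

Answer: 0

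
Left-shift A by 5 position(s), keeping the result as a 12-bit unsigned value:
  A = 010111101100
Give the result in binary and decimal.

Shift left by 5: drop the top 5 bit(s), append 5 zero(s) on the right.
  010111101100  ->  discard [01011], keep [1101100], append 00000
= 110110000000

Answer: 110110000000 (3456)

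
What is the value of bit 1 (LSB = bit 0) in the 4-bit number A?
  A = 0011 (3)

Bit 1 is the 2nd from the right.
  0011
    ^
That bit is 1.

Answer: 1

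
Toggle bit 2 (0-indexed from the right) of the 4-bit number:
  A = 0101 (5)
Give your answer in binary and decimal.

Mask = 1 << 2 = 0100
Bit 2 of A is 1; XOR with the mask flips it to 0.
  0101
^ 0100
------
  0001

Answer: 0001 (1)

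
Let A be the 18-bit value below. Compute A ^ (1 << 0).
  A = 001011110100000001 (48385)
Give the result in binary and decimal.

Mask = 1 << 0 = 000000000000000001
Bit 0 of A is 1; XOR with the mask flips it to 0.
  001011110100000001
^ 000000000000000001
--------------------
  001011110100000000

Answer: 001011110100000000 (48384)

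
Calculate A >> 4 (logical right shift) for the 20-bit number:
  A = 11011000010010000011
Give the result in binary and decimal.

Logical shift right by 4: drop the bottom 4 bit(s), prepend 4 zero(s) on the left.
  11011000010010000011  ->  keep [1101100001001000], discard [0011], prepend 0000
= 00001101100001001000

Answer: 00001101100001001000 (55368)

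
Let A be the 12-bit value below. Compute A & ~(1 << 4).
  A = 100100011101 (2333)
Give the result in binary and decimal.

Mask = ~(1 << 4) = 111111101111
Bit 4 of A is 1, so AND-ing with the mask clears it to 0.
  100100011101
& 111111101111
--------------
  100100001101

Answer: 100100001101 (2317)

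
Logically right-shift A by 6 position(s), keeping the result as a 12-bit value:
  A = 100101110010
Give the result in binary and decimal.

Logical shift right by 6: drop the bottom 6 bit(s), prepend 6 zero(s) on the left.
  100101110010  ->  keep [100101], discard [110010], prepend 000000
= 000000100101

Answer: 000000100101 (37)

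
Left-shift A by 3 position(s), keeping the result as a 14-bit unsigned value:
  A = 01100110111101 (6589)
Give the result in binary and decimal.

Shift left by 3: drop the top 3 bit(s), append 3 zero(s) on the right.
  01100110111101  ->  discard [011], keep [00110111101], append 000
= 00110111101000

Answer: 00110111101000 (3560)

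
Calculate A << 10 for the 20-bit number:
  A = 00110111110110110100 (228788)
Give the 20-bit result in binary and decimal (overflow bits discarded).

Shift left by 10: drop the top 10 bit(s), append 10 zero(s) on the right.
  00110111110110110100  ->  discard [0011011111], keep [0110110100], append 0000000000
= 01101101000000000000

Answer: 01101101000000000000 (446464)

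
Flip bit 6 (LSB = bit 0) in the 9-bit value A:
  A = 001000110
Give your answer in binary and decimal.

Mask = 1 << 6 = 001000000
Bit 6 of A is 1; XOR with the mask flips it to 0.
  001000110
^ 001000000
-----------
  000000110

Answer: 000000110 (6)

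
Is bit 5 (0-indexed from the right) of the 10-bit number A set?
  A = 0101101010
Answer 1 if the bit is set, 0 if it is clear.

Bit 5 is the 6th from the right.
  0101101010
      ^
That bit is 1.

Answer: 1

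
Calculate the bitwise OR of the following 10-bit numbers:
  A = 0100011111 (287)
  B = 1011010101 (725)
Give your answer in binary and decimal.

Apply | to each column (1 where either bit is 1):
  0100011111
| 1011010101
------------
  1111011111

Answer: 1111011111 (991)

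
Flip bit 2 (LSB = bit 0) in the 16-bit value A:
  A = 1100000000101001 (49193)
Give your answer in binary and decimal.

Mask = 1 << 2 = 0000000000000100
Bit 2 of A is 0; XOR with the mask flips it to 1.
  1100000000101001
^ 0000000000000100
------------------
  1100000000101101

Answer: 1100000000101101 (49197)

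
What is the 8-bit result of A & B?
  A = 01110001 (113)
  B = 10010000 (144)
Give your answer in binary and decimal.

Apply & to each column (1 only where both bits are 1):
  01110001
& 10010000
----------
  00010000

Answer: 00010000 (16)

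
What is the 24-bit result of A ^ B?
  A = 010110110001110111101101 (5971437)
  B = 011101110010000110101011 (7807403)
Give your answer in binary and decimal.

Apply ^ to each column (1 where bits differ):
  010110110001110111101101
^ 011101110010000110101011
--------------------------
  001011000011110001000110

Answer: 001011000011110001000110 (2899014)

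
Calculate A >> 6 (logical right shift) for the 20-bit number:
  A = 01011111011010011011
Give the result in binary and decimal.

Logical shift right by 6: drop the bottom 6 bit(s), prepend 6 zero(s) on the left.
  01011111011010011011  ->  keep [01011111011010], discard [011011], prepend 000000
= 00000001011111011010

Answer: 00000001011111011010 (6106)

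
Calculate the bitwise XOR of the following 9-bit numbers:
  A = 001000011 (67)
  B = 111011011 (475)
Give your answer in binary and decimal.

Apply ^ to each column (1 where bits differ):
  001000011
^ 111011011
-----------
  110011000

Answer: 110011000 (408)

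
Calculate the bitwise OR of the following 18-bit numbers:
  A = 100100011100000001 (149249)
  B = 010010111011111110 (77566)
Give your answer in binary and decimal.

Apply | to each column (1 where either bit is 1):
  100100011100000001
| 010010111011111110
--------------------
  110110111111111111

Answer: 110110111111111111 (225279)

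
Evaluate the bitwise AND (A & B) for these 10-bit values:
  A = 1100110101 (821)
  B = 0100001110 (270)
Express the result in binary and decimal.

Apply & to each column (1 only where both bits are 1):
  1100110101
& 0100001110
------------
  0100000100

Answer: 0100000100 (260)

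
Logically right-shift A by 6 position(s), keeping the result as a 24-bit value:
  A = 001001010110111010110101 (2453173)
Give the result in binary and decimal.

Logical shift right by 6: drop the bottom 6 bit(s), prepend 6 zero(s) on the left.
  001001010110111010110101  ->  keep [001001010110111010], discard [110101], prepend 000000
= 000000001001010110111010

Answer: 000000001001010110111010 (38330)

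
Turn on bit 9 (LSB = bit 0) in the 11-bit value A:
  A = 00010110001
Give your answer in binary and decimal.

Mask = 1 << 9 = 01000000000
Bit 9 of A is 0, so OR-ing with the mask flips it to 1.
  00010110001
| 01000000000
-------------
  01010110001

Answer: 01010110001 (689)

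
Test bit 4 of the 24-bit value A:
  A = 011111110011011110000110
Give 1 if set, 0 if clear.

Bit 4 is the 5th from the right.
  011111110011011110000110
                     ^
That bit is 0.

Answer: 0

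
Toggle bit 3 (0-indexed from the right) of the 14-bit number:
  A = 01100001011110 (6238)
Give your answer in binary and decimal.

Mask = 1 << 3 = 00000000001000
Bit 3 of A is 1; XOR with the mask flips it to 0.
  01100001011110
^ 00000000001000
----------------
  01100001010110

Answer: 01100001010110 (6230)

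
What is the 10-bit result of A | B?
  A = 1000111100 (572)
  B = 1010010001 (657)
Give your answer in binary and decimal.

Apply | to each column (1 where either bit is 1):
  1000111100
| 1010010001
------------
  1010111101

Answer: 1010111101 (701)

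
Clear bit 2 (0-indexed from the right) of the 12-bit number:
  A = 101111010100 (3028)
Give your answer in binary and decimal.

Mask = ~(1 << 2) = 111111111011
Bit 2 of A is 1, so AND-ing with the mask clears it to 0.
  101111010100
& 111111111011
--------------
  101111010000

Answer: 101111010000 (3024)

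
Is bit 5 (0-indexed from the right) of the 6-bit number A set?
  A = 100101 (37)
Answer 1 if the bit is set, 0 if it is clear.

Bit 5 is the 6th from the right.
  100101
  ^
That bit is 1.

Answer: 1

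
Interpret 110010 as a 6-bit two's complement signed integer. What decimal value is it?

MSB is 1, so the value is negative. Find the magnitude:
1. Invert bits:  001101
2. Add 1:        001110  = 14
3. Apply sign:   -14

Answer: -14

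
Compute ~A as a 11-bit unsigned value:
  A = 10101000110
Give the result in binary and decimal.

Flip each bit (0->1, 1->0):
  10101000110
  01010111001

Answer: 01010111001 (697)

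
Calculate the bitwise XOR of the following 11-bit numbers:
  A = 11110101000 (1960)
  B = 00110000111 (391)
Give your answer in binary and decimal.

Apply ^ to each column (1 where bits differ):
  11110101000
^ 00110000111
-------------
  11000101111

Answer: 11000101111 (1583)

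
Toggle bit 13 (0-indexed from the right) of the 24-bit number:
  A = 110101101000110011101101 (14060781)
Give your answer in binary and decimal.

Mask = 1 << 13 = 000000000010000000000000
Bit 13 of A is 0; XOR with the mask flips it to 1.
  110101101000110011101101
^ 000000000010000000000000
--------------------------
  110101101010110011101101

Answer: 110101101010110011101101 (14068973)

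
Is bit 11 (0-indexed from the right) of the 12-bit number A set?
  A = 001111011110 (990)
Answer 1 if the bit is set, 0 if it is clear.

Bit 11 is the 12th from the right.
  001111011110
  ^
That bit is 0.

Answer: 0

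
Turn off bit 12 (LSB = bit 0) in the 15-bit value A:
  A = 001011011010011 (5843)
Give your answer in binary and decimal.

Mask = ~(1 << 12) = 110111111111111
Bit 12 of A is 1, so AND-ing with the mask clears it to 0.
  001011011010011
& 110111111111111
-----------------
  000011011010011

Answer: 000011011010011 (1747)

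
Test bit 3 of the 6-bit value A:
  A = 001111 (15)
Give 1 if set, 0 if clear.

Bit 3 is the 4th from the right.
  001111
    ^
That bit is 1.

Answer: 1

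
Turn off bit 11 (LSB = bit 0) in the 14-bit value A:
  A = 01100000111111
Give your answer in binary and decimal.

Mask = ~(1 << 11) = 11011111111111
Bit 11 of A is 1, so AND-ing with the mask clears it to 0.
  01100000111111
& 11011111111111
----------------
  01000000111111

Answer: 01000000111111 (4159)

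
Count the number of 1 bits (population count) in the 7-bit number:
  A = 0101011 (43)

0101011
1-bits at positions (from bit 0 = LSB): 0, 1, 3, 5
Count = 4

Answer: 4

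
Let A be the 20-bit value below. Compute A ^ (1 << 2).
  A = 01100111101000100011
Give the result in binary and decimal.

Mask = 1 << 2 = 00000000000000000100
Bit 2 of A is 0; XOR with the mask flips it to 1.
  01100111101000100011
^ 00000000000000000100
----------------------
  01100111101000100111

Answer: 01100111101000100111 (424487)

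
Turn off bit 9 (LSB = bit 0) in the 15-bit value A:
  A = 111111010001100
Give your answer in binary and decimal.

Mask = ~(1 << 9) = 111110111111111
Bit 9 of A is 1, so AND-ing with the mask clears it to 0.
  111111010001100
& 111110111111111
-----------------
  111110010001100

Answer: 111110010001100 (31884)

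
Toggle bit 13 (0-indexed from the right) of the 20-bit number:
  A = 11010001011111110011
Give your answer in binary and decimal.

Mask = 1 << 13 = 00000010000000000000
Bit 13 of A is 0; XOR with the mask flips it to 1.
  11010001011111110011
^ 00000010000000000000
----------------------
  11010011011111110011

Answer: 11010011011111110011 (866291)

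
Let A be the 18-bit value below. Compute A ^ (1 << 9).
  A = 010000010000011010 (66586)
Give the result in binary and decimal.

Mask = 1 << 9 = 000000001000000000
Bit 9 of A is 0; XOR with the mask flips it to 1.
  010000010000011010
^ 000000001000000000
--------------------
  010000011000011010

Answer: 010000011000011010 (67098)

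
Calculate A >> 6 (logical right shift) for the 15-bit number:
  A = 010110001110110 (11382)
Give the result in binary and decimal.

Logical shift right by 6: drop the bottom 6 bit(s), prepend 6 zero(s) on the left.
  010110001110110  ->  keep [010110001], discard [110110], prepend 000000
= 000000010110001

Answer: 000000010110001 (177)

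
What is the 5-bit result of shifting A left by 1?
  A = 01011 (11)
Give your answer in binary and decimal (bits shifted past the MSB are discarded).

Shift left by 1: drop the top 1 bit(s), append 1 zero(s) on the right.
  01011  ->  discard [0], keep [1011], append 0
= 10110

Answer: 10110 (22)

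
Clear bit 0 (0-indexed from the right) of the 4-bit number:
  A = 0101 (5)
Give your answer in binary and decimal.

Mask = ~(1 << 0) = 1110
Bit 0 of A is 1, so AND-ing with the mask clears it to 0.
  0101
& 1110
------
  0100

Answer: 0100 (4)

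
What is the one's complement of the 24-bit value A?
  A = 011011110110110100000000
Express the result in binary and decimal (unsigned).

Flip each bit (0->1, 1->0):
  011011110110110100000000
  100100001001001011111111

Answer: 100100001001001011111111 (9474815)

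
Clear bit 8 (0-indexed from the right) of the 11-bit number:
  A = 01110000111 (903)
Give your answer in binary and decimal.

Mask = ~(1 << 8) = 11011111111
Bit 8 of A is 1, so AND-ing with the mask clears it to 0.
  01110000111
& 11011111111
-------------
  01010000111

Answer: 01010000111 (647)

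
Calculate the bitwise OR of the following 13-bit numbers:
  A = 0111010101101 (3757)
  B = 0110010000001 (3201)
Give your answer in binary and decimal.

Apply | to each column (1 where either bit is 1):
  0111010101101
| 0110010000001
---------------
  0111010101101

Answer: 0111010101101 (3757)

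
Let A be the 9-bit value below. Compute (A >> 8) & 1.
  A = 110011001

Bit 8 is the 9th from the right.
  110011001
  ^
That bit is 1.

Answer: 1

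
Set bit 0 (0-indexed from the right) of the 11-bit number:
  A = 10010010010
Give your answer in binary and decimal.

Mask = 1 << 0 = 00000000001
Bit 0 of A is 0, so OR-ing with the mask flips it to 1.
  10010010010
| 00000000001
-------------
  10010010011

Answer: 10010010011 (1171)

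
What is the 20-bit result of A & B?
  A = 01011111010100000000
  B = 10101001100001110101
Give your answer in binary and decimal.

Apply & to each column (1 only where both bits are 1):
  01011111010100000000
& 10101001100001110101
----------------------
  00001001000000000000

Answer: 00001001000000000000 (36864)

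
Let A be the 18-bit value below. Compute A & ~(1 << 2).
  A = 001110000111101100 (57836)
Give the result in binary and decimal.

Mask = ~(1 << 2) = 111111111111111011
Bit 2 of A is 1, so AND-ing with the mask clears it to 0.
  001110000111101100
& 111111111111111011
--------------------
  001110000111101000

Answer: 001110000111101000 (57832)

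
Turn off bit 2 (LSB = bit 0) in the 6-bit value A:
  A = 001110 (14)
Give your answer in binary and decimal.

Mask = ~(1 << 2) = 111011
Bit 2 of A is 1, so AND-ing with the mask clears it to 0.
  001110
& 111011
--------
  001010

Answer: 001010 (10)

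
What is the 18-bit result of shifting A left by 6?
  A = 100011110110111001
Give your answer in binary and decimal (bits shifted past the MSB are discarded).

Shift left by 6: drop the top 6 bit(s), append 6 zero(s) on the right.
  100011110110111001  ->  discard [100011], keep [110110111001], append 000000
= 110110111001000000

Answer: 110110111001000000 (224832)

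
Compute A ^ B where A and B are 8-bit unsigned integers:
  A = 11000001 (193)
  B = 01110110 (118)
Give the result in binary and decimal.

Apply ^ to each column (1 where bits differ):
  11000001
^ 01110110
----------
  10110111

Answer: 10110111 (183)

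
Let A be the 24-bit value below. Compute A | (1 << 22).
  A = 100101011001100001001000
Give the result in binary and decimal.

Mask = 1 << 22 = 010000000000000000000000
Bit 22 of A is 0, so OR-ing with the mask flips it to 1.
  100101011001100001001000
| 010000000000000000000000
--------------------------
  110101011001100001001000

Answer: 110101011001100001001000 (13998152)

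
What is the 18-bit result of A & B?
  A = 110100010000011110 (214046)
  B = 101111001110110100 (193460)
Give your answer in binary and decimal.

Apply & to each column (1 only where both bits are 1):
  110100010000011110
& 101111001110110100
--------------------
  100100000000010100

Answer: 100100000000010100 (147476)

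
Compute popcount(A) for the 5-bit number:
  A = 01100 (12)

01100
1-bits at positions (from bit 0 = LSB): 2, 3
Count = 2

Answer: 2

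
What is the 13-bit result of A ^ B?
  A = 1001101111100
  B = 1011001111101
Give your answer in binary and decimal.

Apply ^ to each column (1 where bits differ):
  1001101111100
^ 1011001111101
---------------
  0010100000001

Answer: 0010100000001 (1281)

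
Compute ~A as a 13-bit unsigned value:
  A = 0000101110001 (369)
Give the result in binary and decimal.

Flip each bit (0->1, 1->0):
  0000101110001
  1111010001110

Answer: 1111010001110 (7822)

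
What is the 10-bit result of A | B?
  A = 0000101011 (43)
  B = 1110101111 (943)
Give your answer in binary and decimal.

Apply | to each column (1 where either bit is 1):
  0000101011
| 1110101111
------------
  1110101111

Answer: 1110101111 (943)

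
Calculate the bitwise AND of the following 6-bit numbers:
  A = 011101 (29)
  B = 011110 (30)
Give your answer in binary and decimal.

Apply & to each column (1 only where both bits are 1):
  011101
& 011110
--------
  011100

Answer: 011100 (28)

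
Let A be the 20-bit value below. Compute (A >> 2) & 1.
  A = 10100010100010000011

Bit 2 is the 3rd from the right.
  10100010100010000011
                   ^
That bit is 0.

Answer: 0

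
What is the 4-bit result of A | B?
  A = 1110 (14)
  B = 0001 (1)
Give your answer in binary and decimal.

Apply | to each column (1 where either bit is 1):
  1110
| 0001
------
  1111

Answer: 1111 (15)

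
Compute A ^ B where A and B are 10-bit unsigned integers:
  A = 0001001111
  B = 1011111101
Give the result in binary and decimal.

Apply ^ to each column (1 where bits differ):
  0001001111
^ 1011111101
------------
  1010110010

Answer: 1010110010 (690)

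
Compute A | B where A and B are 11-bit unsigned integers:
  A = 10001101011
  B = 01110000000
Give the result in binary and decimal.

Apply | to each column (1 where either bit is 1):
  10001101011
| 01110000000
-------------
  11111101011

Answer: 11111101011 (2027)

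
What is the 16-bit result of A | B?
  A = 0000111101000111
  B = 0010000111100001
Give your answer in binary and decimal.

Apply | to each column (1 where either bit is 1):
  0000111101000111
| 0010000111100001
------------------
  0010111111100111

Answer: 0010111111100111 (12263)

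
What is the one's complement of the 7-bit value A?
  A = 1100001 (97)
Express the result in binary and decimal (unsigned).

Flip each bit (0->1, 1->0):
  1100001
  0011110

Answer: 0011110 (30)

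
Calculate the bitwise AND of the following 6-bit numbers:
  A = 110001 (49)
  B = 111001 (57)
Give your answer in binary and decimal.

Apply & to each column (1 only where both bits are 1):
  110001
& 111001
--------
  110001

Answer: 110001 (49)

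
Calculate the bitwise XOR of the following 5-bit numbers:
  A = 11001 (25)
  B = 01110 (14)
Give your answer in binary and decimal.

Apply ^ to each column (1 where bits differ):
  11001
^ 01110
-------
  10111

Answer: 10111 (23)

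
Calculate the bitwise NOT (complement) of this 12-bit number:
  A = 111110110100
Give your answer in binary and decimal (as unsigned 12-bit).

Flip each bit (0->1, 1->0):
  111110110100
  000001001011

Answer: 000001001011 (75)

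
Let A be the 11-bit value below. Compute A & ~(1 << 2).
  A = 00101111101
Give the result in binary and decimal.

Mask = ~(1 << 2) = 11111111011
Bit 2 of A is 1, so AND-ing with the mask clears it to 0.
  00101111101
& 11111111011
-------------
  00101111001

Answer: 00101111001 (377)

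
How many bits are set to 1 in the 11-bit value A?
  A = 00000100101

00000100101
1-bits at positions (from bit 0 = LSB): 0, 2, 5
Count = 3

Answer: 3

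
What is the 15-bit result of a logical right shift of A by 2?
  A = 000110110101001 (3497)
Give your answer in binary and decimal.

Logical shift right by 2: drop the bottom 2 bit(s), prepend 2 zero(s) on the left.
  000110110101001  ->  keep [0001101101010], discard [01], prepend 00
= 000001101101010

Answer: 000001101101010 (874)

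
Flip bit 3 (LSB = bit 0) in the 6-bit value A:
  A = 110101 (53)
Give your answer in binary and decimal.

Mask = 1 << 3 = 001000
Bit 3 of A is 0; XOR with the mask flips it to 1.
  110101
^ 001000
--------
  111101

Answer: 111101 (61)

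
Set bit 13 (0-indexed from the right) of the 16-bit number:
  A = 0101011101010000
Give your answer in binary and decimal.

Mask = 1 << 13 = 0010000000000000
Bit 13 of A is 0, so OR-ing with the mask flips it to 1.
  0101011101010000
| 0010000000000000
------------------
  0111011101010000

Answer: 0111011101010000 (30544)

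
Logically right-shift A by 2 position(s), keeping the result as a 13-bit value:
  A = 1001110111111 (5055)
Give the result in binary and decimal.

Logical shift right by 2: drop the bottom 2 bit(s), prepend 2 zero(s) on the left.
  1001110111111  ->  keep [10011101111], discard [11], prepend 00
= 0010011101111

Answer: 0010011101111 (1263)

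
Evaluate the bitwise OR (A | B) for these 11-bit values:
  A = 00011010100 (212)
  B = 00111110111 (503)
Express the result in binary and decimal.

Apply | to each column (1 where either bit is 1):
  00011010100
| 00111110111
-------------
  00111110111

Answer: 00111110111 (503)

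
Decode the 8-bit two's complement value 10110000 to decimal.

MSB is 1, so the value is negative. Find the magnitude:
1. Invert bits:  01001111
2. Add 1:        01010000  = 80
3. Apply sign:   -80

Answer: -80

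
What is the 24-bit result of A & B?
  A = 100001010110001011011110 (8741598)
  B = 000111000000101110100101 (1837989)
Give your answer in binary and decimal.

Apply & to each column (1 only where both bits are 1):
  100001010110001011011110
& 000111000000101110100101
--------------------------
  000001000000001010000100

Answer: 000001000000001010000100 (262788)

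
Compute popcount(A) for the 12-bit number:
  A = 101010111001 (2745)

101010111001
1-bits at positions (from bit 0 = LSB): 0, 3, 4, 5, 7, 9, 11
Count = 7

Answer: 7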